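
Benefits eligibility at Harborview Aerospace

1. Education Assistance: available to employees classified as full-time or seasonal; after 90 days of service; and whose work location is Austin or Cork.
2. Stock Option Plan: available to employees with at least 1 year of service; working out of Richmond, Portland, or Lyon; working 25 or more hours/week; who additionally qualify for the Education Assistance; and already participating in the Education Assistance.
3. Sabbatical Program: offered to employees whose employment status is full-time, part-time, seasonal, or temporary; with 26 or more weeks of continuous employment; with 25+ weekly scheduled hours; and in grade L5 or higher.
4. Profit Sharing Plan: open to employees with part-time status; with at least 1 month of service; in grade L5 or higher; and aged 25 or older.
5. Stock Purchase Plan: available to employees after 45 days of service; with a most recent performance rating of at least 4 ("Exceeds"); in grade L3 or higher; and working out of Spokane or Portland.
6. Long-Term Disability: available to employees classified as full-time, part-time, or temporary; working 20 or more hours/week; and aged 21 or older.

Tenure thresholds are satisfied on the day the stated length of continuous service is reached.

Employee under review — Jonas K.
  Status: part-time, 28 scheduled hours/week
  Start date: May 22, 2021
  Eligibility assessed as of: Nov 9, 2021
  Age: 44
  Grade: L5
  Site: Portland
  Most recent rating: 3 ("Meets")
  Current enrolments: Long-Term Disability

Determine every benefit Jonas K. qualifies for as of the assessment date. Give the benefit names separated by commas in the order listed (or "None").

Service from May 22, 2021 to Nov 9, 2021: 171 days.
Education Assistance — status part-time ✗ (requires full-time or seasonal) → not eligible.
Stock Option Plan — service 171 days < 1 year (≈365 days) ✗ → not eligible.
Sabbatical Program — status part-time ✓; service 171 days < 26 weeks (≈182 days) ✗ → not eligible.
Profit Sharing Plan — status part-time ✓; service 171 days ≥ 1 month (≈30 days) ✓; grade L5 ≥ L5 ✓; age 44 ≥ 25 ✓ → eligible.
Stock Purchase Plan — service 171 days ≥ 45 days ✓; rating 3 < 4 ✗ → not eligible.
Long-Term Disability — status part-time ✓; 28 hrs/wk ≥ 20 ✓; age 44 ≥ 21 ✓ → eligible.

Profit Sharing Plan, Long-Term Disability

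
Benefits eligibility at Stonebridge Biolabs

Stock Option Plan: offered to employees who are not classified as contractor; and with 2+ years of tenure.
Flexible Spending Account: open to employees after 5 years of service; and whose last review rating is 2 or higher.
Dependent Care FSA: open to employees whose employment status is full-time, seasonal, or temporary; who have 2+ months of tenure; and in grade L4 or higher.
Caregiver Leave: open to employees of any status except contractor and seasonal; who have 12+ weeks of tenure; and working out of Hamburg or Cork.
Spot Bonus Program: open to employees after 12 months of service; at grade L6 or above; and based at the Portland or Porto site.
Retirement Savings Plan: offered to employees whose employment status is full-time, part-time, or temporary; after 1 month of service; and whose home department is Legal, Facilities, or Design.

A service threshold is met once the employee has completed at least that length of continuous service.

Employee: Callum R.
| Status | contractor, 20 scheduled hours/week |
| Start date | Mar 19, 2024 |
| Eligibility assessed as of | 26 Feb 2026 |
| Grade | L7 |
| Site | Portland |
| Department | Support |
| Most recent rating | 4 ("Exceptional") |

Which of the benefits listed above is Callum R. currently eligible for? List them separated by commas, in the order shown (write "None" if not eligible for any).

Service from Mar 19, 2024 to 26 Feb 2026: 709 days.
Stock Option Plan — status contractor ✗ (excluded) → not eligible.
Flexible Spending Account — service 709 days < 5 years (≈1825 days) ✗ → not eligible.
Dependent Care FSA — status contractor ✗ (requires full-time, seasonal, or temporary) → not eligible.
Caregiver Leave — status contractor ✗ (excluded) → not eligible.
Spot Bonus Program — service 709 days ≥ 12 months (≈360 days) ✓; grade L7 ≥ L6 ✓; site Portland ✓ → eligible.
Retirement Savings Plan — status contractor ✗ (requires full-time, part-time, or temporary) → not eligible.

Spot Bonus Program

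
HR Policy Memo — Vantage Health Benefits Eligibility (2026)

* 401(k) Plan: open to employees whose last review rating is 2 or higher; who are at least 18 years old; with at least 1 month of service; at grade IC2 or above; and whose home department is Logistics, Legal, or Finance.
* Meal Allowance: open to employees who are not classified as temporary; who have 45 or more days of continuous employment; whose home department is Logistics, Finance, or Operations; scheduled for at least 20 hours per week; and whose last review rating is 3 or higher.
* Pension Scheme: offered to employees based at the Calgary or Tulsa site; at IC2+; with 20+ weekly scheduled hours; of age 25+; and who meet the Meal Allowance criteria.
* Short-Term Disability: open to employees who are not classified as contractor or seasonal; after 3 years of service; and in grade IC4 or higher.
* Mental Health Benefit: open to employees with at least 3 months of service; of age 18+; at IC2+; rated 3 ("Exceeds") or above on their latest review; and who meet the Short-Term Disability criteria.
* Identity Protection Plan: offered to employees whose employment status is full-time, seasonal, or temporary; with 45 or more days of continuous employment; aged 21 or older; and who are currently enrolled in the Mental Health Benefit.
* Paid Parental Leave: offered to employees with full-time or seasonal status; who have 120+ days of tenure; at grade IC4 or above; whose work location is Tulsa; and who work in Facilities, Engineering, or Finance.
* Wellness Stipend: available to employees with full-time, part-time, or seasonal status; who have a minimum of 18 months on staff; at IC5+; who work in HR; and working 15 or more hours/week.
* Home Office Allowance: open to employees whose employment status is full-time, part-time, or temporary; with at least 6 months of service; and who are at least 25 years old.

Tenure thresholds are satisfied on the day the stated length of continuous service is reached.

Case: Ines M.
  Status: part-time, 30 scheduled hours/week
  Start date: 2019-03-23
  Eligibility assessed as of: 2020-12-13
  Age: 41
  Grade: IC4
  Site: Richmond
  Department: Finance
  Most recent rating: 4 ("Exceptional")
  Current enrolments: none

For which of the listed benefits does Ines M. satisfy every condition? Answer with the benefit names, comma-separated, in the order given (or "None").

Service from 2019-03-23 to 2020-12-13: 631 days.
401(k) Plan — rating 4 ≥ 2 ✓; age 41 ≥ 18 ✓; service 631 days ≥ 1 month (≈30 days) ✓; grade IC4 ≥ IC2 ✓; dept Finance ✓ → eligible.
Meal Allowance — status part-time ✓ (not excluded); service 631 days ≥ 45 days ✓; dept Finance ✓; 30 hrs/wk ≥ 20 ✓; rating 4 ≥ 3 ✓ → eligible.
Pension Scheme — site Richmond ✗ (not Calgary or Tulsa) → not eligible.
Short-Term Disability — status part-time ✓ (not excluded); service 631 days < 3 years (≈1095 days) ✗ → not eligible.
Mental Health Benefit — service 631 days ≥ 3 months (≈90 days) ✓; age 41 ≥ 18 ✓; grade IC4 ≥ IC2 ✓; rating 4 ≥ 3 ✓; not eligible for Short-Term Disability ✗ → not eligible.
Identity Protection Plan — status part-time ✗ (requires full-time, seasonal, or temporary) → not eligible.
Paid Parental Leave — status part-time ✗ (requires full-time or seasonal) → not eligible.
Wellness Stipend — status part-time ✓; service 631 days ≥ 18 months (≈540 days) ✓; grade IC4 < IC5 ✗ → not eligible.
Home Office Allowance — status part-time ✓; service 631 days ≥ 6 months (≈180 days) ✓; age 41 ≥ 25 ✓ → eligible.

401(k) Plan, Meal Allowance, Home Office Allowance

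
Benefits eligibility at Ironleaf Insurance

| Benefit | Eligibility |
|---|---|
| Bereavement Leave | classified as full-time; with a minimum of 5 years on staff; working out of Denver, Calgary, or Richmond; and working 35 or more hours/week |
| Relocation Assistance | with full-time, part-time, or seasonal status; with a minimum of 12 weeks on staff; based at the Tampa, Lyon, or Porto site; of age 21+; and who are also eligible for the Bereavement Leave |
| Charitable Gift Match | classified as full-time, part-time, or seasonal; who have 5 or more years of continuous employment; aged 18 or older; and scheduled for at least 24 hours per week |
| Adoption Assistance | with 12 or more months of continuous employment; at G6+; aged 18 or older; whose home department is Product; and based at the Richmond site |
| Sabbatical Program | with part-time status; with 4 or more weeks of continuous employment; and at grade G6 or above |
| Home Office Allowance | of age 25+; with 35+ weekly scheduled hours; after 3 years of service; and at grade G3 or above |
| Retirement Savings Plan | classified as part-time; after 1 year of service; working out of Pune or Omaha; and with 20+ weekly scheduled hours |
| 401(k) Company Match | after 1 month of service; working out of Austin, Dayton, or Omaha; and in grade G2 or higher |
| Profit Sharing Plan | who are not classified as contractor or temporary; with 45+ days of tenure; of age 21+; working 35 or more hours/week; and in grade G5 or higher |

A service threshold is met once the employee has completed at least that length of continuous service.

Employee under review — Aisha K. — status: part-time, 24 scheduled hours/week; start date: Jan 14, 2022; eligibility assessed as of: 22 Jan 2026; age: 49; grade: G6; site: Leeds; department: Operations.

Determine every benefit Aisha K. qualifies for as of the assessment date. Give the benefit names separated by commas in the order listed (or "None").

Sabbatical Program

Service from Jan 14, 2022 to 22 Jan 2026: 1469 days.
Bereavement Leave — status part-time ✗ (requires full-time) → not eligible.
Relocation Assistance — status part-time ✓; service 1469 days ≥ 12 weeks (≈84 days) ✓; site Leeds ✗ (not Tampa, Lyon, or Porto) → not eligible.
Charitable Gift Match — status part-time ✓; service 1469 days < 5 years (≈1825 days) ✗ → not eligible.
Adoption Assistance — service 1469 days ≥ 12 months (≈360 days) ✓; grade G6 ≥ G6 ✓; age 49 ≥ 18 ✓; dept Operations ✗ → not eligible.
Sabbatical Program — status part-time ✓; service 1469 days ≥ 4 weeks (≈28 days) ✓; grade G6 ≥ G6 ✓ → eligible.
Home Office Allowance — age 49 ≥ 25 ✓; 24 hrs/wk < 35 ✗ → not eligible.
Retirement Savings Plan — status part-time ✓; service 1469 days ≥ 1 year (≈365 days) ✓; site Leeds ✗ (not Pune or Omaha) → not eligible.
401(k) Company Match — service 1469 days ≥ 1 month (≈30 days) ✓; site Leeds ✗ (not Austin, Dayton, or Omaha) → not eligible.
Profit Sharing Plan — status part-time ✓ (not excluded); service 1469 days ≥ 45 days ✓; age 49 ≥ 21 ✓; 24 hrs/wk < 35 ✗ → not eligible.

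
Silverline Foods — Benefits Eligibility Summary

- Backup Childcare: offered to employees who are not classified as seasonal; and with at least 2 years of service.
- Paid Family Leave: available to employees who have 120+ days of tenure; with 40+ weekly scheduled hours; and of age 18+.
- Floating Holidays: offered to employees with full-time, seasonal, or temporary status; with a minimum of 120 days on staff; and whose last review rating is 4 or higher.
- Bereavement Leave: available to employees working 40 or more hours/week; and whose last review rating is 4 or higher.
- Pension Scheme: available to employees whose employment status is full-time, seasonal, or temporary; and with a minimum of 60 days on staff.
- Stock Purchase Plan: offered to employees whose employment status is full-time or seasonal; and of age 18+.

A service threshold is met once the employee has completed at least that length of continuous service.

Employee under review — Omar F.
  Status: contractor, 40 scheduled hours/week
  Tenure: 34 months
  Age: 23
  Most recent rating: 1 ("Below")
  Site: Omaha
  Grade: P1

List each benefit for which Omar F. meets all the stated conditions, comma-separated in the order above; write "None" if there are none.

Backup Childcare — status contractor ✓ (not excluded); service 34 months ≥ 2 years (≈730 days) ✓ → eligible.
Paid Family Leave — service 34 months ≥ 120 days ✓; 40 hrs/wk ≥ 40 ✓; age 23 ≥ 18 ✓ → eligible.
Floating Holidays — status contractor ✗ (requires full-time, seasonal, or temporary) → not eligible.
Bereavement Leave — 40 hrs/wk ≥ 40 ✓; rating 1 < 4 ✗ → not eligible.
Pension Scheme — status contractor ✗ (requires full-time, seasonal, or temporary) → not eligible.
Stock Purchase Plan — status contractor ✗ (requires full-time or seasonal) → not eligible.

Backup Childcare, Paid Family Leave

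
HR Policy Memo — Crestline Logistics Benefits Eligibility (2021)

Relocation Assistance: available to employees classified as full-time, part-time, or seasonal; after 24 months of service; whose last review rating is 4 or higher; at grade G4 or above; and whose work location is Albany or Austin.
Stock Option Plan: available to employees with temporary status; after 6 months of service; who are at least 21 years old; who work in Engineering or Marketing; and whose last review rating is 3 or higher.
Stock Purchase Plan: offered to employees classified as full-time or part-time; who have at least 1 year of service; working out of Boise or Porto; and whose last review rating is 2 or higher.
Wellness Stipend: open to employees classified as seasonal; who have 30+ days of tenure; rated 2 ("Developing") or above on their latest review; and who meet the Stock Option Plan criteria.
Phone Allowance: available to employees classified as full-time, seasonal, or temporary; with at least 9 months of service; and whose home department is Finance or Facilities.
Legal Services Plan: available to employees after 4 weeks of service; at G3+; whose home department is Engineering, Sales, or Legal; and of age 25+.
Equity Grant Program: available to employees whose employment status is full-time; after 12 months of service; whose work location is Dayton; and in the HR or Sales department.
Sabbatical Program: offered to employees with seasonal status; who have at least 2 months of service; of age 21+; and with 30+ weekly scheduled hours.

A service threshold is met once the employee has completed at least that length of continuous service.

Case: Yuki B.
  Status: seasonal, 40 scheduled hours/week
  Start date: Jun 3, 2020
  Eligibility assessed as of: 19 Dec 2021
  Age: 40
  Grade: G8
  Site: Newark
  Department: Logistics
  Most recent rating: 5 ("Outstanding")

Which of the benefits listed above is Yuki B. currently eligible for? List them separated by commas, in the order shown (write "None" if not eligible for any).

Sabbatical Program

Service from Jun 3, 2020 to 19 Dec 2021: 564 days.
Relocation Assistance — status seasonal ✓; service 564 days < 24 months (≈720 days) ✗ → not eligible.
Stock Option Plan — status seasonal ✗ (requires temporary) → not eligible.
Stock Purchase Plan — status seasonal ✗ (requires full-time or part-time) → not eligible.
Wellness Stipend — status seasonal ✓; service 564 days ≥ 30 days ✓; rating 5 ≥ 2 ✓; not eligible for Stock Option Plan ✗ → not eligible.
Phone Allowance — status seasonal ✓; service 564 days ≥ 9 months (≈270 days) ✓; dept Logistics ✗ → not eligible.
Legal Services Plan — service 564 days ≥ 4 weeks (≈28 days) ✓; grade G8 ≥ G3 ✓; dept Logistics ✗ → not eligible.
Equity Grant Program — status seasonal ✗ (requires full-time) → not eligible.
Sabbatical Program — status seasonal ✓; service 564 days ≥ 2 months (≈60 days) ✓; age 40 ≥ 21 ✓; 40 hrs/wk ≥ 30 ✓ → eligible.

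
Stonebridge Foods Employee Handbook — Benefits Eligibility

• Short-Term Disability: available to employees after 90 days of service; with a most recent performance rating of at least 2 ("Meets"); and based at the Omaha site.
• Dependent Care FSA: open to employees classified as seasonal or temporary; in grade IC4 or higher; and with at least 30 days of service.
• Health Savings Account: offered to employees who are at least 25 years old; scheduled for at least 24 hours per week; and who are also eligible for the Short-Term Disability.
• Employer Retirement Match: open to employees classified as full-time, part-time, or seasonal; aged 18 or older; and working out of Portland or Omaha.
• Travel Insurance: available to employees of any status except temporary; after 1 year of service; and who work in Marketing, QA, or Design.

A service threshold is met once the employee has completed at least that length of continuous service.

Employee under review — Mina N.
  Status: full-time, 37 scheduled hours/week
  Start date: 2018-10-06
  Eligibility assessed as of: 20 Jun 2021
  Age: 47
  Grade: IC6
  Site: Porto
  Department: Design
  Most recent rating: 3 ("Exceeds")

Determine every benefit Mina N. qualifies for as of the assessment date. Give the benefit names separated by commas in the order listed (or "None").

Service from 2018-10-06 to 20 Jun 2021: 988 days.
Short-Term Disability — service 988 days ≥ 90 days ✓; rating 3 ≥ 2 ✓; site Porto ✗ (not Omaha) → not eligible.
Dependent Care FSA — status full-time ✗ (requires seasonal or temporary) → not eligible.
Health Savings Account — age 47 ≥ 25 ✓; 37 hrs/wk ≥ 24 ✓; not eligible for Short-Term Disability ✗ → not eligible.
Employer Retirement Match — status full-time ✓; age 47 ≥ 18 ✓; site Porto ✗ (not Portland or Omaha) → not eligible.
Travel Insurance — status full-time ✓ (not excluded); service 988 days ≥ 1 year (≈365 days) ✓; dept Design ✓ → eligible.

Travel Insurance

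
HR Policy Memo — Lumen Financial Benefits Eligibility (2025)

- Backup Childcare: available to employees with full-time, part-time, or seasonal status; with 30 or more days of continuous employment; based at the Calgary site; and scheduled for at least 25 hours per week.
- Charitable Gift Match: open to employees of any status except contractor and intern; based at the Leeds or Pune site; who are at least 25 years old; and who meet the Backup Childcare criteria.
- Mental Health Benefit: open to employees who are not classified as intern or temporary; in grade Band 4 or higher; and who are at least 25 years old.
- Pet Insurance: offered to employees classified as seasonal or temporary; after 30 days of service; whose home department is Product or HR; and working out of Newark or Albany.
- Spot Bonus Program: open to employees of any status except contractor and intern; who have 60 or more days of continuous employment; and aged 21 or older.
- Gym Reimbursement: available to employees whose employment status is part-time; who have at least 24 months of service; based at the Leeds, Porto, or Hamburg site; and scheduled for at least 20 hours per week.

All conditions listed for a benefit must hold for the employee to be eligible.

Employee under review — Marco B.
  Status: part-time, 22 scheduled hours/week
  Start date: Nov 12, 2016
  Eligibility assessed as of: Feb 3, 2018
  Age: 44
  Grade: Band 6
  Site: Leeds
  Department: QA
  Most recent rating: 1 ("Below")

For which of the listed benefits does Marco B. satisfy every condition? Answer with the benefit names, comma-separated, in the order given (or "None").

Mental Health Benefit, Spot Bonus Program

Service from Nov 12, 2016 to Feb 3, 2018: 448 days.
Backup Childcare — status part-time ✓; service 448 days ≥ 30 days ✓; site Leeds ✗ (not Calgary) → not eligible.
Charitable Gift Match — status part-time ✓ (not excluded); site Leeds ✓; age 44 ≥ 25 ✓; not eligible for Backup Childcare ✗ → not eligible.
Mental Health Benefit — status part-time ✓ (not excluded); grade Band 6 ≥ Band 4 ✓; age 44 ≥ 25 ✓ → eligible.
Pet Insurance — status part-time ✗ (requires seasonal or temporary) → not eligible.
Spot Bonus Program — status part-time ✓ (not excluded); service 448 days ≥ 60 days ✓; age 44 ≥ 21 ✓ → eligible.
Gym Reimbursement — status part-time ✓; service 448 days < 24 months (≈720 days) ✗ → not eligible.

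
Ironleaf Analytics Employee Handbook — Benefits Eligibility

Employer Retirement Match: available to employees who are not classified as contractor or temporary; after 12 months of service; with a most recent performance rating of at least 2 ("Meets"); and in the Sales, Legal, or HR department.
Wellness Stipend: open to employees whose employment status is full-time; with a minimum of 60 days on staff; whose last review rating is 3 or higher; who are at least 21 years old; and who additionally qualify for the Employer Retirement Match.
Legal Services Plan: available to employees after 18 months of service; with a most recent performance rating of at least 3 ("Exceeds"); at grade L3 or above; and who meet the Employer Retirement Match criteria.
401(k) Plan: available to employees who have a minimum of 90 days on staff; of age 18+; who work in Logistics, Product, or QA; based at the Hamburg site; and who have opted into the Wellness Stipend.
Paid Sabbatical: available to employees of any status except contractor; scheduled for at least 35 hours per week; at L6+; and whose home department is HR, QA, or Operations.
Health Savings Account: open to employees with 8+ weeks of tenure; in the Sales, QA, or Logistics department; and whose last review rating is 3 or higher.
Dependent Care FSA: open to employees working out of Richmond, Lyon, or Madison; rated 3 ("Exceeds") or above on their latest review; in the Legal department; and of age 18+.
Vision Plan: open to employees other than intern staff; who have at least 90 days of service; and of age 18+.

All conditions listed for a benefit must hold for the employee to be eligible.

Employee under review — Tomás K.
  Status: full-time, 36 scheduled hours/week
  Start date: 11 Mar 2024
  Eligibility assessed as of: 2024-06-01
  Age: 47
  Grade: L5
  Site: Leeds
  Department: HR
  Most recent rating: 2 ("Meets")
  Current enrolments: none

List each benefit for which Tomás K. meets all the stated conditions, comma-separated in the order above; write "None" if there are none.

Service from 11 Mar 2024 to 2024-06-01: 82 days.
Employer Retirement Match — status full-time ✓ (not excluded); service 82 days < 12 months (≈360 days) ✗ → not eligible.
Wellness Stipend — status full-time ✓; service 82 days ≥ 60 days ✓; rating 2 < 3 ✗ → not eligible.
Legal Services Plan — service 82 days < 18 months (≈540 days) ✗ → not eligible.
401(k) Plan — service 82 days < 90 days ✗ → not eligible.
Paid Sabbatical — status full-time ✓ (not excluded); 36 hrs/wk ≥ 35 ✓; grade L5 < L6 ✗ → not eligible.
Health Savings Account — service 82 days ≥ 8 weeks (≈56 days) ✓; dept HR ✗ → not eligible.
Dependent Care FSA — site Leeds ✗ (not Richmond, Lyon, or Madison) → not eligible.
Vision Plan — status full-time ✓ (not excluded); service 82 days < 90 days ✗ → not eligible.

None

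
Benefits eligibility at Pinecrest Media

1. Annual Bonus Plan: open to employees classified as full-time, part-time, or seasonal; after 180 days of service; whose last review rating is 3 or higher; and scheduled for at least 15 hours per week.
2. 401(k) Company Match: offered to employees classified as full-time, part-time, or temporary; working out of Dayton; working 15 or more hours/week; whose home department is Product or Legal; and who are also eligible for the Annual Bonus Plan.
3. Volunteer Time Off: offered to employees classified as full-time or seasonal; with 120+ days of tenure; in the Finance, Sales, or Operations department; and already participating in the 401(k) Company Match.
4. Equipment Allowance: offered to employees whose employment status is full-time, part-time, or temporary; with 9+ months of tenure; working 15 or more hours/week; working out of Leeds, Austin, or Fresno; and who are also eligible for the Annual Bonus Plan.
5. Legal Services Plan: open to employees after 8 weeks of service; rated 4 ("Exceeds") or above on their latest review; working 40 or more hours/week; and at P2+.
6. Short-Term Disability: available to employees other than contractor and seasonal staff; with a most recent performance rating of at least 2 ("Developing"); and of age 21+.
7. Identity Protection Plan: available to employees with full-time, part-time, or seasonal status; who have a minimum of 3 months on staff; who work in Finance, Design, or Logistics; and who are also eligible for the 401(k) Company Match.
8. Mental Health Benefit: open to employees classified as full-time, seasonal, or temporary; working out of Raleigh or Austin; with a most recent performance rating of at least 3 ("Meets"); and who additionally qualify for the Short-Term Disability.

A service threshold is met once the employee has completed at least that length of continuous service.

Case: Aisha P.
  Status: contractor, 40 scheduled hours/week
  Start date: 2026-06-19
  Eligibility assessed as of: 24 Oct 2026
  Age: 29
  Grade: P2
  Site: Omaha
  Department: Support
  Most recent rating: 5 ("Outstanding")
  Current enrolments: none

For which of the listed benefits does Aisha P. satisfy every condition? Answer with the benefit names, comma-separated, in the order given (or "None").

Legal Services Plan

Service from 2026-06-19 to 24 Oct 2026: 127 days.
Annual Bonus Plan — status contractor ✗ (requires full-time, part-time, or seasonal) → not eligible.
401(k) Company Match — status contractor ✗ (requires full-time, part-time, or temporary) → not eligible.
Volunteer Time Off — status contractor ✗ (requires full-time or seasonal) → not eligible.
Equipment Allowance — status contractor ✗ (requires full-time, part-time, or temporary) → not eligible.
Legal Services Plan — service 127 days ≥ 8 weeks (≈56 days) ✓; rating 5 ≥ 4 ✓; 40 hrs/wk ≥ 40 ✓; grade P2 ≥ P2 ✓ → eligible.
Short-Term Disability — status contractor ✗ (excluded) → not eligible.
Identity Protection Plan — status contractor ✗ (requires full-time, part-time, or seasonal) → not eligible.
Mental Health Benefit — status contractor ✗ (requires full-time, seasonal, or temporary) → not eligible.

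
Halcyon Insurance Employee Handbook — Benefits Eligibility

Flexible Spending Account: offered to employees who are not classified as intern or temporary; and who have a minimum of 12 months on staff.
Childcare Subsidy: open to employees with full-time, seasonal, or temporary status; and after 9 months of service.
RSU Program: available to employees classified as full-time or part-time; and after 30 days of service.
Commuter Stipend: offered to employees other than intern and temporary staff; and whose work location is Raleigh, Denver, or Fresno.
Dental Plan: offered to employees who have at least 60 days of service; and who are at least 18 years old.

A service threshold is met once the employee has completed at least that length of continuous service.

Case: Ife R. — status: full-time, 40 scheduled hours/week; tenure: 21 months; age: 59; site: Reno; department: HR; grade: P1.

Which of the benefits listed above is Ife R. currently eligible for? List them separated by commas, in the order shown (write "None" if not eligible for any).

Flexible Spending Account, Childcare Subsidy, RSU Program, Dental Plan

Flexible Spending Account — status full-time ✓ (not excluded); service 21 months ≥ 12 months ✓ → eligible.
Childcare Subsidy — status full-time ✓; service 21 months ≥ 9 months ✓ → eligible.
RSU Program — status full-time ✓; service 21 months ≥ 30 days ✓ → eligible.
Commuter Stipend — status full-time ✓ (not excluded); site Reno ✗ (not Raleigh, Denver, or Fresno) → not eligible.
Dental Plan — service 21 months ≥ 60 days ✓; age 59 ≥ 18 ✓ → eligible.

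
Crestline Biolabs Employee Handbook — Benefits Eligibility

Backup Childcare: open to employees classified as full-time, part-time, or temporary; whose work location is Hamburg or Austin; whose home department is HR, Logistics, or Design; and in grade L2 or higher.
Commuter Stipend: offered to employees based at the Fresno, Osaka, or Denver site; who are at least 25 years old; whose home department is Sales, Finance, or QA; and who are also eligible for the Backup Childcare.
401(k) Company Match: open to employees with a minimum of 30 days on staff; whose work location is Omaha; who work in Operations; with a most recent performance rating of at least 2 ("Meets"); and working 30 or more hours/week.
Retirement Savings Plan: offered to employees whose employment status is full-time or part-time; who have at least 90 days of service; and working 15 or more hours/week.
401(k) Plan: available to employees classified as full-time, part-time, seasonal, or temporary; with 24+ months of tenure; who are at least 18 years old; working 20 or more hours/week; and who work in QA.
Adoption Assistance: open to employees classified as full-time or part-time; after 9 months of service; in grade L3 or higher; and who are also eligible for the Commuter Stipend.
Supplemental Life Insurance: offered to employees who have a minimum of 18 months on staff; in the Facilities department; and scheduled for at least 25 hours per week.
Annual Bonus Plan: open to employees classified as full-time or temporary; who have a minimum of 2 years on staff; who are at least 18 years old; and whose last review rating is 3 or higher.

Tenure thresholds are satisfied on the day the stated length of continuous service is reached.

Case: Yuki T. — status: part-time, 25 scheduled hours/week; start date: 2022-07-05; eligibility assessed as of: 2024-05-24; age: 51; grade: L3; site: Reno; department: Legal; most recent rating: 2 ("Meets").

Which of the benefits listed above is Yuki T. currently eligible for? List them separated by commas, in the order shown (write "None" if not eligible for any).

Retirement Savings Plan

Service from 2022-07-05 to 2024-05-24: 689 days.
Backup Childcare — status part-time ✓; site Reno ✗ (not Hamburg or Austin) → not eligible.
Commuter Stipend — site Reno ✗ (not Fresno, Osaka, or Denver) → not eligible.
401(k) Company Match — service 689 days ≥ 30 days ✓; site Reno ✗ (not Omaha) → not eligible.
Retirement Savings Plan — status part-time ✓; service 689 days ≥ 90 days ✓; 25 hrs/wk ≥ 15 ✓ → eligible.
401(k) Plan — status part-time ✓; service 689 days < 24 months (≈720 days) ✗ → not eligible.
Adoption Assistance — status part-time ✓; service 689 days ≥ 9 months (≈270 days) ✓; grade L3 ≥ L3 ✓; not eligible for Commuter Stipend ✗ → not eligible.
Supplemental Life Insurance — service 689 days ≥ 18 months (≈540 days) ✓; dept Legal ✗ → not eligible.
Annual Bonus Plan — status part-time ✗ (requires full-time or temporary) → not eligible.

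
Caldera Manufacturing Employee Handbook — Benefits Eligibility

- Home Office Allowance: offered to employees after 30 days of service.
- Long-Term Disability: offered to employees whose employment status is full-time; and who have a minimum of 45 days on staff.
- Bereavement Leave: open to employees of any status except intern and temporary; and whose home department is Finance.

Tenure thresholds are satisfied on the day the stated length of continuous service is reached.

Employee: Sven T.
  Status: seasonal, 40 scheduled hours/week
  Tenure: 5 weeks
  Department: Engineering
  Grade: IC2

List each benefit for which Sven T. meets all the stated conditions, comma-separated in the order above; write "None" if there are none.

Home Office Allowance — service 5 weeks ≥ 30 days ✓ → eligible.
Long-Term Disability — status seasonal ✗ (requires full-time) → not eligible.
Bereavement Leave — status seasonal ✓ (not excluded); dept Engineering ✗ → not eligible.

Home Office Allowance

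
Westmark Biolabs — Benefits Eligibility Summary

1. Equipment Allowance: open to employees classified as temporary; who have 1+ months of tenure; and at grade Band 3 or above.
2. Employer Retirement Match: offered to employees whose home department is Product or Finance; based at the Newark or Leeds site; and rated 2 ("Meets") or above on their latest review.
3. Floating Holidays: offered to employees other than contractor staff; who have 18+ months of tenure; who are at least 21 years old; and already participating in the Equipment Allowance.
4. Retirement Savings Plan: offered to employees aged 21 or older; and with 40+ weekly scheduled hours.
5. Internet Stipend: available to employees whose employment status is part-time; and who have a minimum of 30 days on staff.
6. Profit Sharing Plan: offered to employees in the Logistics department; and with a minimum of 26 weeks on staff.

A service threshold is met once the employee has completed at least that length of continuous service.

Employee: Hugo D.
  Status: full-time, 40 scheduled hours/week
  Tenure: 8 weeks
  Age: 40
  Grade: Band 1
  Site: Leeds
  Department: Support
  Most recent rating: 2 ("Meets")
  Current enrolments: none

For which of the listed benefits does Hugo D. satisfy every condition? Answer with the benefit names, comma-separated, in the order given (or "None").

Equipment Allowance — status full-time ✗ (requires temporary) → not eligible.
Employer Retirement Match — dept Support ✗ → not eligible.
Floating Holidays — status full-time ✓ (not excluded); service 8 weeks < 18 months (≈540 days) ✗ → not eligible.
Retirement Savings Plan — age 40 ≥ 21 ✓; 40 hrs/wk ≥ 40 ✓ → eligible.
Internet Stipend — status full-time ✗ (requires part-time) → not eligible.
Profit Sharing Plan — dept Support ✗ → not eligible.

Retirement Savings Plan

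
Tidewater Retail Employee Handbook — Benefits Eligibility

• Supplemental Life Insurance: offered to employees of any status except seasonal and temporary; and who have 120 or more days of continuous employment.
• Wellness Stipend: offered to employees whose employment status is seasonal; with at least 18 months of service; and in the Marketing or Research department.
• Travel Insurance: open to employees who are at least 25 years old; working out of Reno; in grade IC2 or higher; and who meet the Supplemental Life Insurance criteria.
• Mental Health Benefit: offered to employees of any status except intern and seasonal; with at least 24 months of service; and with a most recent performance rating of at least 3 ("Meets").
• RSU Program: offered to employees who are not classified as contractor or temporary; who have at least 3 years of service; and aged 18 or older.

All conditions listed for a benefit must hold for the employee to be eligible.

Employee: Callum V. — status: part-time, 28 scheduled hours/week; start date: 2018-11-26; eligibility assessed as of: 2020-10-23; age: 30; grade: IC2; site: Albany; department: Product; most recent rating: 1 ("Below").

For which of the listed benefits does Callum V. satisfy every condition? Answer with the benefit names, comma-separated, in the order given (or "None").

Supplemental Life Insurance

Service from 2018-11-26 to 2020-10-23: 697 days.
Supplemental Life Insurance — status part-time ✓ (not excluded); service 697 days ≥ 120 days ✓ → eligible.
Wellness Stipend — status part-time ✗ (requires seasonal) → not eligible.
Travel Insurance — age 30 ≥ 25 ✓; site Albany ✗ (not Reno) → not eligible.
Mental Health Benefit — status part-time ✓ (not excluded); service 697 days < 24 months (≈720 days) ✗ → not eligible.
RSU Program — status part-time ✓ (not excluded); service 697 days < 3 years (≈1095 days) ✗ → not eligible.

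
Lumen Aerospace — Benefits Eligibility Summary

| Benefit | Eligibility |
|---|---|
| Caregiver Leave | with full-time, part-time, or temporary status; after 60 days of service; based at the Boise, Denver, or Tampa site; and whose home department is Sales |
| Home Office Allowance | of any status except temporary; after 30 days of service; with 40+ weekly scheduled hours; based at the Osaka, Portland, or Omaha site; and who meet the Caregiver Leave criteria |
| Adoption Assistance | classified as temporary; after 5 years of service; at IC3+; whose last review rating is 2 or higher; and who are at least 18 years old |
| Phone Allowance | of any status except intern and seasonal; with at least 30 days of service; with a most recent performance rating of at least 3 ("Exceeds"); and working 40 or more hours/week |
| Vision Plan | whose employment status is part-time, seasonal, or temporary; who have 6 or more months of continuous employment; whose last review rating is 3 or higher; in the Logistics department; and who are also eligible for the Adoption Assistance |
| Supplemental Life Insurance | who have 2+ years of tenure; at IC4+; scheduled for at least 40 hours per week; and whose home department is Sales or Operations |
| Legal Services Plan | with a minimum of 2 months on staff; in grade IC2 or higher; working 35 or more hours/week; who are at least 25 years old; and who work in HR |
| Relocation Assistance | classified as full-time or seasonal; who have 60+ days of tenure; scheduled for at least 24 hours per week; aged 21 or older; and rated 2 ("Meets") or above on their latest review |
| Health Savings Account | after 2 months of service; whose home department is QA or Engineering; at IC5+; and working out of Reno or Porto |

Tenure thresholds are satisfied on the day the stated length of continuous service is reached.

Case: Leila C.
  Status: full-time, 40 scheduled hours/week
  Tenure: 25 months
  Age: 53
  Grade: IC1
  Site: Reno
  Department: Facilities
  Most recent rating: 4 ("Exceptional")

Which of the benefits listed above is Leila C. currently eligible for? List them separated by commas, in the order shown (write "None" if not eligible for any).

Phone Allowance, Relocation Assistance

Caregiver Leave — status full-time ✓; service 25 months ≥ 60 days ✓; site Reno ✗ (not Boise, Denver, or Tampa) → not eligible.
Home Office Allowance — status full-time ✓ (not excluded); service 25 months ≥ 30 days ✓; 40 hrs/wk ≥ 40 ✓; site Reno ✗ (not Osaka, Portland, or Omaha) → not eligible.
Adoption Assistance — status full-time ✗ (requires temporary) → not eligible.
Phone Allowance — status full-time ✓ (not excluded); service 25 months ≥ 30 days ✓; rating 4 ≥ 3 ✓; 40 hrs/wk ≥ 40 ✓ → eligible.
Vision Plan — status full-time ✗ (requires part-time, seasonal, or temporary) → not eligible.
Supplemental Life Insurance — service 25 months ≥ 2 years (≈730 days) ✓; grade IC1 < IC4 ✗ → not eligible.
Legal Services Plan — service 25 months ≥ 2 months ✓; grade IC1 < IC2 ✗ → not eligible.
Relocation Assistance — status full-time ✓; service 25 months ≥ 60 days ✓; 40 hrs/wk ≥ 24 ✓; age 53 ≥ 21 ✓; rating 4 ≥ 2 ✓ → eligible.
Health Savings Account — service 25 months ≥ 2 months ✓; dept Facilities ✗ → not eligible.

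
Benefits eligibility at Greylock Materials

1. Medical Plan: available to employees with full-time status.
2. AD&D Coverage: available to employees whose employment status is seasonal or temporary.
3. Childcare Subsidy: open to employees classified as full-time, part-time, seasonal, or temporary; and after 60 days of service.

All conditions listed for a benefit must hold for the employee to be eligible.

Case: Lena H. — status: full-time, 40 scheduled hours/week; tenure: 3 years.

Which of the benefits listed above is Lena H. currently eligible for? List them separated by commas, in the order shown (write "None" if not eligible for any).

Medical Plan, Childcare Subsidy

Medical Plan — status full-time ✓ → eligible.
AD&D Coverage — status full-time ✗ (requires seasonal or temporary) → not eligible.
Childcare Subsidy — status full-time ✓; service 3 years ≥ 60 days ✓ → eligible.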